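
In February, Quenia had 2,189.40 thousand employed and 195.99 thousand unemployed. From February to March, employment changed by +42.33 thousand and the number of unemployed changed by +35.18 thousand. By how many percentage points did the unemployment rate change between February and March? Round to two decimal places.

The unemployment rate changed by +1.17 percentage points.

February: labor force = 2,189.40 + 195.99 = 2,385.39; u = 195.99/2,385.39 = 8.22%.
March: labor force = 2,231.73 + 231.17 = 2,462.90; u = 231.17/2,462.90 = 9.39%.
Change = 9.39% − 8.22% = +1.17 pp.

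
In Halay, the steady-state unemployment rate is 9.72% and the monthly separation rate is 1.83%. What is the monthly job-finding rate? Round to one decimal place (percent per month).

From u* = s/(s+f): f = s·(1−u)/u.
f = 1.83 × (1 − 0.0972) / 0.0972 = 1.6521 / 0.0972 ≈ 17.0% per month.

Job-finding rate ≈ 17.0% per month.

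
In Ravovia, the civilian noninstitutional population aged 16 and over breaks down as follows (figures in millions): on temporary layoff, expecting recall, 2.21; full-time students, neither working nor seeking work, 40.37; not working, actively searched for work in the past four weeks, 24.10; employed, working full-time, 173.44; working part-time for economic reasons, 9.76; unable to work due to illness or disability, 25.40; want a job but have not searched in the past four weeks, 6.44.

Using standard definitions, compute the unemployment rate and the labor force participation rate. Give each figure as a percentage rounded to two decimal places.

Unemployment rate ≈ 12.56%; labor force participation rate ≈ 74.37%.

Employed = 173.44 + 9.76 = 183.20 million (anyone who worked, including part-time for economic reasons, counts as employed).
Unemployed = 2.21 + 24.10 = 26.31 million (jobless and actively searching, or on temporary layoff).
Labor force = 183.20 + 26.31 = 209.51 million.
Not in labor force = 40.37 + 25.40 + 6.44 = 72.21 million (those not working and not actively searching are outside the labor force — including those who want a job but have given up searching).
Civilian working-age population = 209.51 + 72.21 = 281.72 million.
Unemployment rate = 26.31 / 209.51 = 12.56%.
Labor force participation rate = 209.51 / 281.72 = 74.37%.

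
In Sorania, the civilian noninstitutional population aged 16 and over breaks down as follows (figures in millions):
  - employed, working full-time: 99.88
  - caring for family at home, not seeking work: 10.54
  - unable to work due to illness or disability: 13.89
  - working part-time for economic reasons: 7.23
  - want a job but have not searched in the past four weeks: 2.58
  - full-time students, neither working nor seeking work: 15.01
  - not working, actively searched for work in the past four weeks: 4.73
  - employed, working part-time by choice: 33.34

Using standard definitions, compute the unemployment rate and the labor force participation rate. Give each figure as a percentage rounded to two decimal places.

Employed = 99.88 + 7.23 + 33.34 = 140.45 million (anyone who worked, including part-time for economic reasons, counts as employed).
Unemployed = 4.73 million.
Labor force = 140.45 + 4.73 = 145.18 million.
Not in labor force = 10.54 + 13.89 + 2.58 + 15.01 = 42.02 million (those not working and not actively searching are outside the labor force — including those who want a job but have given up searching).
Civilian working-age population = 145.18 + 42.02 = 187.20 million.
Unemployment rate = 4.73 / 145.18 = 3.26%.
Labor force participation rate = 145.18 / 187.20 = 77.55%.

Unemployment rate ≈ 3.26%; labor force participation rate ≈ 77.55%.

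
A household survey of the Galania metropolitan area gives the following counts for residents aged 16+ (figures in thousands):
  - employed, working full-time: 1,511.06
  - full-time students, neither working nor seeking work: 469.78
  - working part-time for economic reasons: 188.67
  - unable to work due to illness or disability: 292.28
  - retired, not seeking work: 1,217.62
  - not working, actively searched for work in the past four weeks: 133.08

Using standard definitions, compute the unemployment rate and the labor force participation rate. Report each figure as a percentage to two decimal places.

Unemployment rate ≈ 7.26%; labor force participation rate ≈ 48.07%.

Employed = 1,511.06 + 188.67 = 1,699.73 thousand (anyone who worked, including part-time for economic reasons, counts as employed).
Unemployed = 133.08 thousand.
Labor force = 1,699.73 + 133.08 = 1,832.81 thousand.
Not in labor force = 469.78 + 292.28 + 1,217.62 = 1,979.68 thousand (those not working and not actively searching are outside the labor force).
Civilian working-age population = 1,832.81 + 1,979.68 = 3,812.49 thousand.
Unemployment rate = 133.08 / 1,832.81 = 7.26%.
Labor force participation rate = 1,832.81 / 3,812.49 = 48.07%.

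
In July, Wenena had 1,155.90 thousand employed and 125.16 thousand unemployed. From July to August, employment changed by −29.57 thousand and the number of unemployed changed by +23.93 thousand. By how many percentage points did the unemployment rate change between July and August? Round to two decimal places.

July: labor force = 1,155.90 + 125.16 = 1,281.06; u = 125.16/1,281.06 = 9.77%.
August: labor force = 1,126.33 + 149.09 = 1,275.42; u = 149.09/1,275.42 = 11.69%.
Change = 11.69% − 9.77% = +1.92 pp.

The unemployment rate changed by +1.92 percentage points.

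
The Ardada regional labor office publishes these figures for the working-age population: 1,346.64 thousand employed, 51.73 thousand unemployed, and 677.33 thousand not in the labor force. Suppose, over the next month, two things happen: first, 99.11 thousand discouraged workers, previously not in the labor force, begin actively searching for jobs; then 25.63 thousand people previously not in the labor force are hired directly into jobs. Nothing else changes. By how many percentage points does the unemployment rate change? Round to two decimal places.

The unemployment rate changes by +6.20 percentage points.

Initially, labor force = 1,346.64 + 51.73 = 1,398.37 thousand, so u = 51.73/1,398.37 = 3.70%.
After the first change, unemployed and labor force both rise by 99.11 → E = 1,346.64, U = 150.84, labor force = 1,497.48 thousand.
After the second change, employed and labor force both rise by 25.63; unemployed unchanged → E = 1,372.27, U = 150.84, labor force = 1,523.11 thousand.
New unemployment rate = 150.84 / 1,523.11 = 9.90%.
Change = 9.90% − 3.70% = +6.20 percentage points.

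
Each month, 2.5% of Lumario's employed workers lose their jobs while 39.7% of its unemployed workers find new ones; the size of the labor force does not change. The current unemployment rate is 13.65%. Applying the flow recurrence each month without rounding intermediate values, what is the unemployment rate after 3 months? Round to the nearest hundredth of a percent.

Unemployment rate after three months ≈ 7.42%.

With a fixed labor force, u_{t+1} = u_t + s·(1−u_t) − f·u_t = u_t·(1−s−f) + s.
Here 1−s−f = 0.578 and s = 0.025.
u_1 = 0.136500 × 0.578 + 0.025 = 0.103897.
u_2 = 0.103897 × 0.578 + 0.025 = 0.085052.
u_3 = 0.085052 × 0.578 + 0.025 = 0.074160.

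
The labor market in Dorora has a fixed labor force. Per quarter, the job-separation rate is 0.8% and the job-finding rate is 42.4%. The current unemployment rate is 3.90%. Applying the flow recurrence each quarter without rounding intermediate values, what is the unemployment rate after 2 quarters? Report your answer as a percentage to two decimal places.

Unemployment rate after two quarters ≈ 2.51%.

With a fixed labor force, u_{t+1} = u_t + s·(1−u_t) − f·u_t = u_t·(1−s−f) + s.
Here 1−s−f = 0.568 and s = 0.008.
u_1 = 0.039000 × 0.568 + 0.008 = 0.030152.
u_2 = 0.030152 × 0.568 + 0.008 = 0.025126.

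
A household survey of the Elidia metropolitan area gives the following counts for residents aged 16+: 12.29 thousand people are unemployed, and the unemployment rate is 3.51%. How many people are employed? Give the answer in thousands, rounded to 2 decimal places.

About 337.85 thousand are employed.

Labor force = U / u = 12.29 / 0.0351 ≈ 350.14 thousand.
Employed = labor force − unemployed = 350.14 − 12.29 = 337.85 thousand.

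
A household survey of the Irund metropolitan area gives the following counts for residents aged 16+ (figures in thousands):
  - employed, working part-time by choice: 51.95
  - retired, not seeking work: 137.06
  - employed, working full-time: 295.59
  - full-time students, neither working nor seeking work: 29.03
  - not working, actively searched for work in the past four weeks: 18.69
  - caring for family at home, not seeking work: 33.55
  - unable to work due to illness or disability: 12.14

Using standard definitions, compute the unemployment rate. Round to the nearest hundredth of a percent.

Employed = 51.95 + 295.59 = 347.54 thousand.
Unemployed = 18.69 thousand.
Labor force = 347.54 + 18.69 = 366.23 thousand.
Unemployment rate = 18.69 / 366.23 = 5.10%.

Unemployment rate ≈ 5.10%.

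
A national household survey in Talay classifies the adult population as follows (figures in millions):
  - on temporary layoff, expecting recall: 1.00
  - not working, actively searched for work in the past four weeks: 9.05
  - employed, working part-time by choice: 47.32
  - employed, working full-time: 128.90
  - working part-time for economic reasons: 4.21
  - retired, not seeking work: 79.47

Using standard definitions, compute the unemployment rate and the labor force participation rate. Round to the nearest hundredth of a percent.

Unemployment rate ≈ 5.28%; labor force participation rate ≈ 70.56%.

Employed = 47.32 + 128.90 + 4.21 = 180.43 million (anyone who worked, including part-time for economic reasons, counts as employed).
Unemployed = 1.00 + 9.05 = 10.05 million (jobless and actively searching, or on temporary layoff).
Labor force = 180.43 + 10.05 = 190.48 million.
Not in labor force = 79.47 million (those not working and not actively searching are outside the labor force).
Civilian working-age population = 190.48 + 79.47 = 269.95 million.
Unemployment rate = 10.05 / 190.48 = 5.28%.
Labor force participation rate = 190.48 / 269.95 = 70.56%.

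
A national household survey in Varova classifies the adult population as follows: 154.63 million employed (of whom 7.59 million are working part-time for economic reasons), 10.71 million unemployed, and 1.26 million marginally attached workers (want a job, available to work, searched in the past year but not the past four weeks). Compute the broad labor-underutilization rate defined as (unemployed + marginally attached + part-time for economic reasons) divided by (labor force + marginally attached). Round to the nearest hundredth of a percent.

Labor force = 154.63 + 10.71 = 165.34 million.
Numerator = 10.71 + 1.26 + 7.59 = 19.56 million.
Denominator = 165.34 + 1.26 = 166.60 million.
Broad rate = 19.56 / 166.60 = 11.74%.

Broad underutilization rate ≈ 11.74%.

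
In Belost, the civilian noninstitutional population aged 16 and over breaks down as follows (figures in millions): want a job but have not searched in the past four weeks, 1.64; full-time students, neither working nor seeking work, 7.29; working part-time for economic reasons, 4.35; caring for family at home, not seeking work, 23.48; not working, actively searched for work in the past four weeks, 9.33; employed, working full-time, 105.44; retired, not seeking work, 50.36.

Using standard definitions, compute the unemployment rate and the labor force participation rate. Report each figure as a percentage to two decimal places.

Employed = 4.35 + 105.44 = 109.79 million (anyone who worked, including part-time for economic reasons, counts as employed).
Unemployed = 9.33 million.
Labor force = 109.79 + 9.33 = 119.12 million.
Not in labor force = 1.64 + 7.29 + 23.48 + 50.36 = 82.77 million (those not working and not actively searching are outside the labor force — including those who want a job but have given up searching).
Civilian working-age population = 119.12 + 82.77 = 201.89 million.
Unemployment rate = 9.33 / 119.12 = 7.83%.
Labor force participation rate = 119.12 / 201.89 = 59.00%.

Unemployment rate ≈ 7.83%; labor force participation rate ≈ 59.00%.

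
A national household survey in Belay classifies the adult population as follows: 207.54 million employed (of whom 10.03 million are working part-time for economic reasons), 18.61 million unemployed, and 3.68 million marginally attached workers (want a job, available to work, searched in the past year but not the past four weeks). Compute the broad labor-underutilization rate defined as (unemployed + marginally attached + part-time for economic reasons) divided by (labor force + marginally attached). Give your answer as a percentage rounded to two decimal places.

Broad underutilization rate ≈ 14.06%.

Labor force = 207.54 + 18.61 = 226.15 million.
Numerator = 18.61 + 3.68 + 10.03 = 32.32 million.
Denominator = 226.15 + 3.68 = 229.83 million.
Broad rate = 32.32 / 229.83 = 14.06%.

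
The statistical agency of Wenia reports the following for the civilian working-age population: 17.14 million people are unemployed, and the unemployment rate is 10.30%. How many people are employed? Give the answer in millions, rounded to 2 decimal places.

Labor force = U / u = 17.14 / 0.1030 ≈ 166.41 million.
Employed = labor force − unemployed = 166.41 − 17.14 = 149.27 million.

About 149.27 million are employed.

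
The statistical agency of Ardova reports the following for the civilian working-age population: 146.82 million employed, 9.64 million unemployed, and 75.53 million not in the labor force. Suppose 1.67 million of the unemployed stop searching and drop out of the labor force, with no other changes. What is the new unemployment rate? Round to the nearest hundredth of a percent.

Initially, labor force = 146.82 + 9.64 = 156.46 million, so u = 9.64/156.46 = 6.16%.
After the change, unemployed and labor force both fall by 1.67 → E = 146.82, U = 7.97, labor force = 154.79 million.
New unemployment rate = 7.97 / 154.79 = 5.15%.

New unemployment rate ≈ 5.15%.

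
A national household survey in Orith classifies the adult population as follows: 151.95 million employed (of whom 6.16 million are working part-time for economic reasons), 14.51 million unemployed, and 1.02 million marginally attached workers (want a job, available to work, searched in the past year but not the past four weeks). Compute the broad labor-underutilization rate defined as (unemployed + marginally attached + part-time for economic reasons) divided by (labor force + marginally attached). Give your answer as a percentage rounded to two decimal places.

Labor force = 151.95 + 14.51 = 166.46 million.
Numerator = 14.51 + 1.02 + 6.16 = 21.69 million.
Denominator = 166.46 + 1.02 = 167.48 million.
Broad rate = 21.69 / 167.48 = 12.95%.

Broad underutilization rate ≈ 12.95%.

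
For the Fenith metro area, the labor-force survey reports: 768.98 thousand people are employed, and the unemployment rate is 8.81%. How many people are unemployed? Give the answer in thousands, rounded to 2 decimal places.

Let U be the number unemployed. The labor force is E + U, and U/(E+U) = 0.0881.
So U = 0.0881 × 768.98 / (1 − 0.0881) = 67.7471 / 0.9119 ≈ 74.29 thousand.

About 74.29 thousand are unemployed.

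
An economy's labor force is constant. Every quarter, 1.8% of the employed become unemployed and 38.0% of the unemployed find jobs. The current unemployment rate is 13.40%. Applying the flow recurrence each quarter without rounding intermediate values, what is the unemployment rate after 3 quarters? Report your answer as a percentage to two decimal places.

With a fixed labor force, u_{t+1} = u_t + s·(1−u_t) − f·u_t = u_t·(1−s−f) + s.
Here 1−s−f = 0.602 and s = 0.018.
u_1 = 0.134000 × 0.602 + 0.018 = 0.098668.
u_2 = 0.098668 × 0.602 + 0.018 = 0.077398.
u_3 = 0.077398 × 0.602 + 0.018 = 0.064594.

Unemployment rate after three quarters ≈ 6.46%.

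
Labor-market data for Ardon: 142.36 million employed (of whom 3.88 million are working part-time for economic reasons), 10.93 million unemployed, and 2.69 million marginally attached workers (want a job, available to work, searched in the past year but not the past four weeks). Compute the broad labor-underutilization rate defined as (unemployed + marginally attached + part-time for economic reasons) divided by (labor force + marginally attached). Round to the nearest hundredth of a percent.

Labor force = 142.36 + 10.93 = 153.29 million.
Numerator = 10.93 + 2.69 + 3.88 = 17.50 million.
Denominator = 153.29 + 2.69 = 155.98 million.
Broad rate = 17.50 / 155.98 = 11.22%.

Broad underutilization rate ≈ 11.22%.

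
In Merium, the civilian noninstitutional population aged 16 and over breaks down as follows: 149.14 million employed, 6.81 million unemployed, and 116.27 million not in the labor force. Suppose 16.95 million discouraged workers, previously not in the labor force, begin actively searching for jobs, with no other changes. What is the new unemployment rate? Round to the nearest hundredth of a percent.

Initially, labor force = 149.14 + 6.81 = 155.95 million, so u = 6.81/155.95 = 4.37%.
After the change, unemployed and labor force both rise by 16.95 → E = 149.14, U = 23.76, labor force = 172.90 million.
New unemployment rate = 23.76 / 172.90 = 13.74%.

New unemployment rate ≈ 13.74%.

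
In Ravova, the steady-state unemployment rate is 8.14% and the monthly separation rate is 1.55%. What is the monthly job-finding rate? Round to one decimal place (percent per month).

From u* = s/(s+f): f = s·(1−u)/u.
f = 1.55 × (1 − 0.0814) / 0.0814 = 1.4238 / 0.0814 ≈ 17.5% per month.

Job-finding rate ≈ 17.5% per month.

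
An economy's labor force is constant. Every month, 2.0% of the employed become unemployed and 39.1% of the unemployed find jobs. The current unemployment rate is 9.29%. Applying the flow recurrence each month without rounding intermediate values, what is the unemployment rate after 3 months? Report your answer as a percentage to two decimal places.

Unemployment rate after three months ≈ 5.77%.

With a fixed labor force, u_{t+1} = u_t + s·(1−u_t) − f·u_t = u_t·(1−s−f) + s.
Here 1−s−f = 0.589 and s = 0.020.
u_1 = 0.092900 × 0.589 + 0.020 = 0.074718.
u_2 = 0.074718 × 0.589 + 0.020 = 0.064009.
u_3 = 0.064009 × 0.589 + 0.020 = 0.057701.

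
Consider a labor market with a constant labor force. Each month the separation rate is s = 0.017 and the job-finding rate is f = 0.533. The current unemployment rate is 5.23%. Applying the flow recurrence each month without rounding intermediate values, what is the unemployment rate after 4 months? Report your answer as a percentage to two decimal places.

With a fixed labor force, u_{t+1} = u_t + s·(1−u_t) − f·u_t = u_t·(1−s−f) + s.
Here 1−s−f = 0.450 and s = 0.017.
u_1 = 0.052300 × 0.450 + 0.017 = 0.040535.
u_2 = 0.040535 × 0.450 + 0.017 = 0.035241.
u_3 = 0.035241 × 0.450 + 0.017 = 0.032858.
u_4 = 0.032858 × 0.450 + 0.017 = 0.031786.

Unemployment rate after four months ≈ 3.18%.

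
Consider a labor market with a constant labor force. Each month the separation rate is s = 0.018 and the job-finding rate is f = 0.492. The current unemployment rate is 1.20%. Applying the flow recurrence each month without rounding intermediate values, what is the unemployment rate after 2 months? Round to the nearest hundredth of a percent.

Unemployment rate after two months ≈ 2.97%.

With a fixed labor force, u_{t+1} = u_t + s·(1−u_t) − f·u_t = u_t·(1−s−f) + s.
Here 1−s−f = 0.490 and s = 0.018.
u_1 = 0.012000 × 0.490 + 0.018 = 0.023880.
u_2 = 0.023880 × 0.490 + 0.018 = 0.029701.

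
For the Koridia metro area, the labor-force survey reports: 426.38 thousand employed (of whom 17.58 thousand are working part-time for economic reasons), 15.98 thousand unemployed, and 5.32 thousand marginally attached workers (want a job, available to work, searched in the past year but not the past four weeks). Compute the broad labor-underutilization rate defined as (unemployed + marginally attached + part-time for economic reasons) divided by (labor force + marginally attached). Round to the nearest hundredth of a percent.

Labor force = 426.38 + 15.98 = 442.36 thousand.
Numerator = 15.98 + 5.32 + 17.58 = 38.88 thousand.
Denominator = 442.36 + 5.32 = 447.68 thousand.
Broad rate = 38.88 / 447.68 = 8.68%.

Broad underutilization rate ≈ 8.68%.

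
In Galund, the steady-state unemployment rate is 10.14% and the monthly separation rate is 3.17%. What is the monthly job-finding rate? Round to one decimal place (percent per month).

From u* = s/(s+f): f = s·(1−u)/u.
f = 3.17 × (1 − 0.1014) / 0.1014 = 2.8486 / 0.1014 ≈ 28.1% per month.

Job-finding rate ≈ 28.1% per month.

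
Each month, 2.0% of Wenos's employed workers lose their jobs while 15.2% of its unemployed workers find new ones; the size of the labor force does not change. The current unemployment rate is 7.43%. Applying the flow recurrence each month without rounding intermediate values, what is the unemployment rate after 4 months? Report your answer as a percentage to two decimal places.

With a fixed labor force, u_{t+1} = u_t + s·(1−u_t) − f·u_t = u_t·(1−s−f) + s.
Here 1−s−f = 0.828 and s = 0.020.
u_1 = 0.074300 × 0.828 + 0.020 = 0.081520.
u_2 = 0.081520 × 0.828 + 0.020 = 0.087499.
u_3 = 0.087499 × 0.828 + 0.020 = 0.092449.
u_4 = 0.092449 × 0.828 + 0.020 = 0.096548.

Unemployment rate after four months ≈ 9.65%.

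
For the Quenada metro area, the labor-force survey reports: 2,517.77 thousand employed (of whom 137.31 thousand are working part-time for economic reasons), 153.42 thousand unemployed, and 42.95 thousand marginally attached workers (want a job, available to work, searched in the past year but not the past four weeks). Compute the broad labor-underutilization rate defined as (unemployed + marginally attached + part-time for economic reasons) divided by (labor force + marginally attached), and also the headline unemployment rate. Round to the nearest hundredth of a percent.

Labor force = 2,517.77 + 153.42 = 2,671.19 thousand.
Numerator = 153.42 + 42.95 + 137.31 = 333.68 thousand.
Denominator = 2,671.19 + 42.95 = 2,714.14 thousand.
Broad rate = 333.68 / 2,714.14 = 12.29%.
Headline unemployment rate = 153.42 / 2,671.19 = 5.74%.

Broad underutilization rate ≈ 12.29%; headline unemployment rate ≈ 5.74%.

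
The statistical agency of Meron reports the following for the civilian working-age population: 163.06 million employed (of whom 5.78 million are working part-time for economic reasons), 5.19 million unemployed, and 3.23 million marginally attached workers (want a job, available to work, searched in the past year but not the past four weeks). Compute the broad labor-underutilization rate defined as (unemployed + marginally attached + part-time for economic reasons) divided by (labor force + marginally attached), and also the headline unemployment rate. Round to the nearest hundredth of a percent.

Broad underutilization rate ≈ 8.28%; headline unemployment rate ≈ 3.08%.

Labor force = 163.06 + 5.19 = 168.25 million.
Numerator = 5.19 + 3.23 + 5.78 = 14.20 million.
Denominator = 168.25 + 3.23 = 171.48 million.
Broad rate = 14.20 / 171.48 = 8.28%.
Headline unemployment rate = 5.19 / 168.25 = 3.08%.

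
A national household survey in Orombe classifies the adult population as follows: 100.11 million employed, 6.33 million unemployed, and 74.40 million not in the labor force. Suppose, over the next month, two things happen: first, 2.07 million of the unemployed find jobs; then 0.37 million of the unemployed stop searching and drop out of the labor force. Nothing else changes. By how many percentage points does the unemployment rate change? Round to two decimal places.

The unemployment rate changes by −2.28 percentage points.

Initially, labor force = 100.11 + 6.33 = 106.44 million, so u = 6.33/106.44 = 5.95%.
After the first change, unemployed falls and employed rises by 2.07; labor force unchanged → E = 102.18, U = 4.26, labor force = 106.44 million.
After the second change, unemployed and labor force both fall by 0.37 → E = 102.18, U = 3.89, labor force = 106.07 million.
New unemployment rate = 3.89 / 106.07 = 3.67%.
Change = 3.67% − 5.95% = −2.28 percentage points.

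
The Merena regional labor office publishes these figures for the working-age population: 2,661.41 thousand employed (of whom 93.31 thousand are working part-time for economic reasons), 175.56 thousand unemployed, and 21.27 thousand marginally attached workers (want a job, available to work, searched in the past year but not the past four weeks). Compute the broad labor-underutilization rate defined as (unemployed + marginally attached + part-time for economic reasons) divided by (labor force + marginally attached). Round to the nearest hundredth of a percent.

Labor force = 2,661.41 + 175.56 = 2,836.97 thousand.
Numerator = 175.56 + 21.27 + 93.31 = 290.14 thousand.
Denominator = 2,836.97 + 21.27 = 2,858.24 thousand.
Broad rate = 290.14 / 2,858.24 = 10.15%.

Broad underutilization rate ≈ 10.15%.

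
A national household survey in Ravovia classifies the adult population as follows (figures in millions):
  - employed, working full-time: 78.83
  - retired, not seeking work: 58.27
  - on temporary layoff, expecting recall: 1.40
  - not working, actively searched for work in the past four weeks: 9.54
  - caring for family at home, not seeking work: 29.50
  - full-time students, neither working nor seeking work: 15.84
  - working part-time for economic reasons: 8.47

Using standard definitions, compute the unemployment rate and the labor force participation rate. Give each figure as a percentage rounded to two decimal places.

Unemployment rate ≈ 11.14%; labor force participation rate ≈ 48.67%.

Employed = 78.83 + 8.47 = 87.30 million (anyone who worked, including part-time for economic reasons, counts as employed).
Unemployed = 1.40 + 9.54 = 10.94 million (jobless and actively searching, or on temporary layoff).
Labor force = 87.30 + 10.94 = 98.24 million.
Not in labor force = 58.27 + 29.50 + 15.84 = 103.61 million (those not working and not actively searching are outside the labor force).
Civilian working-age population = 98.24 + 103.61 = 201.85 million.
Unemployment rate = 10.94 / 98.24 = 11.14%.
Labor force participation rate = 98.24 / 201.85 = 48.67%.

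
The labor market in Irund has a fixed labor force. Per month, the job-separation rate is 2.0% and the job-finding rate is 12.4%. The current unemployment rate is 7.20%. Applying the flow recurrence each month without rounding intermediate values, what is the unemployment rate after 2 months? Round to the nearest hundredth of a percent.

With a fixed labor force, u_{t+1} = u_t + s·(1−u_t) − f·u_t = u_t·(1−s−f) + s.
Here 1−s−f = 0.856 and s = 0.020.
u_1 = 0.072000 × 0.856 + 0.020 = 0.081632.
u_2 = 0.081632 × 0.856 + 0.020 = 0.089877.

Unemployment rate after two months ≈ 8.99%.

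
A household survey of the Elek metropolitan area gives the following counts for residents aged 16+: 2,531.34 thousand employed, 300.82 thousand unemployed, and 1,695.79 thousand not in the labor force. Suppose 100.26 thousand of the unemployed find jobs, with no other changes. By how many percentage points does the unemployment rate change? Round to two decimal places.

The unemployment rate changes by −3.54 percentage points.

Initially, labor force = 2,531.34 + 300.82 = 2,832.16 thousand, so u = 300.82/2,832.16 = 10.62%.
After the change, unemployed falls and employed rises by 100.26; labor force unchanged → E = 2,631.60, U = 200.56, labor force = 2,832.16 thousand.
New unemployment rate = 200.56 / 2,832.16 = 7.08%.
Change = 7.08% − 10.62% = −3.54 percentage points.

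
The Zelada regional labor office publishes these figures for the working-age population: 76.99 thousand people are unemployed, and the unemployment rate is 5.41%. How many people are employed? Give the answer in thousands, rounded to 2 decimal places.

About 1,346.12 thousand are employed.

Labor force = U / u = 76.99 / 0.0541 ≈ 1,423.11 thousand.
Employed = labor force − unemployed = 1,423.11 − 76.99 = 1,346.12 thousand.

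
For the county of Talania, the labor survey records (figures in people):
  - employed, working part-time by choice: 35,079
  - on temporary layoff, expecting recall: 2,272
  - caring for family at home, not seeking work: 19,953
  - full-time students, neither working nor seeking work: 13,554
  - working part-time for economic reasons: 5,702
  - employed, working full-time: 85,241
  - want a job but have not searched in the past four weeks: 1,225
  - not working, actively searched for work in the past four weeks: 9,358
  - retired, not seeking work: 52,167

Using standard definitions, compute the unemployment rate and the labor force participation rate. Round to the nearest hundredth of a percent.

Unemployment rate ≈ 8.45%; labor force participation rate ≈ 61.30%.

Employed = 35,079 + 5,702 + 85,241 = 126,022 (anyone who worked, including part-time for economic reasons, counts as employed).
Unemployed = 2,272 + 9,358 = 11,630 (jobless and actively searching, or on temporary layoff).
Labor force = 126,022 + 11,630 = 137,652.
Not in labor force = 19,953 + 13,554 + 1,225 + 52,167 = 86,899 (those not working and not actively searching are outside the labor force — including those who want a job but have given up searching).
Civilian working-age population = 137,652 + 86,899 = 224,551.
Unemployment rate = 11,630 / 137,652 = 8.45%.
Labor force participation rate = 137,652 / 224,551 = 61.30%.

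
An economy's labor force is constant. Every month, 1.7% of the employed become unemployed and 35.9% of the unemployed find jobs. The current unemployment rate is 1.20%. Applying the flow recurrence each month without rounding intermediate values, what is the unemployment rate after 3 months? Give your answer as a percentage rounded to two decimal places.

With a fixed labor force, u_{t+1} = u_t + s·(1−u_t) − f·u_t = u_t·(1−s−f) + s.
Here 1−s−f = 0.624 and s = 0.017.
u_1 = 0.012000 × 0.624 + 0.017 = 0.024488.
u_2 = 0.024488 × 0.624 + 0.017 = 0.032281.
u_3 = 0.032281 × 0.624 + 0.017 = 0.037143.

Unemployment rate after three months ≈ 3.71%.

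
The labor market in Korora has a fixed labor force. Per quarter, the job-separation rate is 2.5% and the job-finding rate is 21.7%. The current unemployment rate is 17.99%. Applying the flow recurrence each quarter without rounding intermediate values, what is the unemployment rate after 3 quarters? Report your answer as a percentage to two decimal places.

With a fixed labor force, u_{t+1} = u_t + s·(1−u_t) − f·u_t = u_t·(1−s−f) + s.
Here 1−s−f = 0.758 and s = 0.025.
u_1 = 0.179900 × 0.758 + 0.025 = 0.161364.
u_2 = 0.161364 × 0.758 + 0.025 = 0.147314.
u_3 = 0.147314 × 0.758 + 0.025 = 0.136664.

Unemployment rate after three quarters ≈ 13.67%.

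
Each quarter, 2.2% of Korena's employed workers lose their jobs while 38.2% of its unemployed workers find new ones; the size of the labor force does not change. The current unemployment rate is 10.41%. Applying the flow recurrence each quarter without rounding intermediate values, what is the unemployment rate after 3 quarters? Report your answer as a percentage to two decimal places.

Unemployment rate after three quarters ≈ 6.50%.

With a fixed labor force, u_{t+1} = u_t + s·(1−u_t) − f·u_t = u_t·(1−s−f) + s.
Here 1−s−f = 0.596 and s = 0.022.
u_1 = 0.104100 × 0.596 + 0.022 = 0.084044.
u_2 = 0.084044 × 0.596 + 0.022 = 0.072090.
u_3 = 0.072090 × 0.596 + 0.022 = 0.064966.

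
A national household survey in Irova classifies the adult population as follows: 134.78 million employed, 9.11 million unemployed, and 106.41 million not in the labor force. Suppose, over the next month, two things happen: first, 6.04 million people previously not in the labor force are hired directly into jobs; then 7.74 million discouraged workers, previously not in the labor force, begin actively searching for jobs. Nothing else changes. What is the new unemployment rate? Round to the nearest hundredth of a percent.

New unemployment rate ≈ 10.69%.

Initially, labor force = 134.78 + 9.11 = 143.89 million, so u = 9.11/143.89 = 6.33%.
After the first change, employed and labor force both rise by 6.04; unemployed unchanged → E = 140.82, U = 9.11, labor force = 149.93 million.
After the second change, unemployed and labor force both rise by 7.74 → E = 140.82, U = 16.85, labor force = 157.67 million.
New unemployment rate = 16.85 / 157.67 = 10.69%.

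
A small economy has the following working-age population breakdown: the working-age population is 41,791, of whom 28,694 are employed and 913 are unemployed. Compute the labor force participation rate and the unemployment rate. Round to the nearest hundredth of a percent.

Labor force = employed + unemployed = 28,694 + 913 = 29,607.
Unemployment rate = 913 / 29,607 = 3.08%.
Labor force participation rate = 29,607 / 41,791 = 70.85%.

Labor force participation rate ≈ 70.85%; unemployment rate ≈ 3.08%.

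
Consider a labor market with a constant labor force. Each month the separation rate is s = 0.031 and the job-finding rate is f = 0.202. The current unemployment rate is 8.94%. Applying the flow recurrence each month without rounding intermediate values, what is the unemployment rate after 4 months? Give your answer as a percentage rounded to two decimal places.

Unemployment rate after four months ≈ 11.79%.

With a fixed labor force, u_{t+1} = u_t + s·(1−u_t) − f·u_t = u_t·(1−s−f) + s.
Here 1−s−f = 0.767 and s = 0.031.
u_1 = 0.089400 × 0.767 + 0.031 = 0.099570.
u_2 = 0.099570 × 0.767 + 0.031 = 0.107370.
u_3 = 0.107370 × 0.767 + 0.031 = 0.113353.
u_4 = 0.113353 × 0.767 + 0.031 = 0.117942.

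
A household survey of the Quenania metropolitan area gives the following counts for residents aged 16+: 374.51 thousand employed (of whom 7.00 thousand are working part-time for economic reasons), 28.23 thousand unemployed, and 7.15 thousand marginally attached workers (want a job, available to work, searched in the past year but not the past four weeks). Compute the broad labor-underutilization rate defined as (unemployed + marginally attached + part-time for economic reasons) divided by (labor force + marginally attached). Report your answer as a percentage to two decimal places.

Labor force = 374.51 + 28.23 = 402.74 thousand.
Numerator = 28.23 + 7.15 + 7.00 = 42.38 thousand.
Denominator = 402.74 + 7.15 = 409.89 thousand.
Broad rate = 42.38 / 409.89 = 10.34%.

Broad underutilization rate ≈ 10.34%.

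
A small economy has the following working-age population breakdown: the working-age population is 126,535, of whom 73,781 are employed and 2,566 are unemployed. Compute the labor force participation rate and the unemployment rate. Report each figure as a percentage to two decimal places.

Labor force = employed + unemployed = 73,781 + 2,566 = 76,347.
Unemployment rate = 2,566 / 76,347 = 3.36%.
Labor force participation rate = 76,347 / 126,535 = 60.34%.

Labor force participation rate ≈ 60.34%; unemployment rate ≈ 3.36%.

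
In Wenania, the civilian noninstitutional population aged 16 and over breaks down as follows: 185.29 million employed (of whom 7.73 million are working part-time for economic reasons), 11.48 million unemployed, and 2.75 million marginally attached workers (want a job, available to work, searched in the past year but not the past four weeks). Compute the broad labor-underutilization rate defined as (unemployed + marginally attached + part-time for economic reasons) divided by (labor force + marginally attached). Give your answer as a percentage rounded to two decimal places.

Labor force = 185.29 + 11.48 = 196.77 million.
Numerator = 11.48 + 2.75 + 7.73 = 21.96 million.
Denominator = 196.77 + 2.75 = 199.52 million.
Broad rate = 21.96 / 199.52 = 11.01%.

Broad underutilization rate ≈ 11.01%.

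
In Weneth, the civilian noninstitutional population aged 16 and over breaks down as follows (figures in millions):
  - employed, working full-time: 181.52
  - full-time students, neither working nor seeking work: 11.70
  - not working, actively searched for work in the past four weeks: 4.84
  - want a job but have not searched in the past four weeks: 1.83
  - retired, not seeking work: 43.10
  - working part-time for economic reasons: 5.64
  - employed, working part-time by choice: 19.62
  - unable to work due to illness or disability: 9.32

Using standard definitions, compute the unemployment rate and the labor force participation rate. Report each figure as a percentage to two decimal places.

Employed = 181.52 + 5.64 + 19.62 = 206.78 million (anyone who worked, including part-time for economic reasons, counts as employed).
Unemployed = 4.84 million.
Labor force = 206.78 + 4.84 = 211.62 million.
Not in labor force = 11.70 + 1.83 + 43.10 + 9.32 = 65.95 million (those not working and not actively searching are outside the labor force — including those who want a job but have given up searching).
Civilian working-age population = 211.62 + 65.95 = 277.57 million.
Unemployment rate = 4.84 / 211.62 = 2.29%.
Labor force participation rate = 211.62 / 277.57 = 76.24%.

Unemployment rate ≈ 2.29%; labor force participation rate ≈ 76.24%.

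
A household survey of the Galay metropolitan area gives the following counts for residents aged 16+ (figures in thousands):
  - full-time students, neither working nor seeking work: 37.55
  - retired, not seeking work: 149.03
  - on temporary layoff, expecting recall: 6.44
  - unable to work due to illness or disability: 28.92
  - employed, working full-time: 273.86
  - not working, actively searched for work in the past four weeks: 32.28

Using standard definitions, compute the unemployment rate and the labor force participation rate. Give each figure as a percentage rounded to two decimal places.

Employed = 273.86 thousand.
Unemployed = 6.44 + 32.28 = 38.72 thousand (jobless and actively searching, or on temporary layoff).
Labor force = 273.86 + 38.72 = 312.58 thousand.
Not in labor force = 37.55 + 149.03 + 28.92 = 215.50 thousand (those not working and not actively searching are outside the labor force).
Civilian working-age population = 312.58 + 215.50 = 528.08 thousand.
Unemployment rate = 38.72 / 312.58 = 12.39%.
Labor force participation rate = 312.58 / 528.08 = 59.19%.

Unemployment rate ≈ 12.39%; labor force participation rate ≈ 59.19%.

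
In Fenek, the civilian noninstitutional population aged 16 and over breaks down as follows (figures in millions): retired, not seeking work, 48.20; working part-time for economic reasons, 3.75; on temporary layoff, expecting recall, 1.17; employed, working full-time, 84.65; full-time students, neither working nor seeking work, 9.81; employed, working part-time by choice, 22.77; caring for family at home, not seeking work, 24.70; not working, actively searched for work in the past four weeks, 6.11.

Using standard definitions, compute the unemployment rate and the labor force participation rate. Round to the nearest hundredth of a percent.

Employed = 3.75 + 84.65 + 22.77 = 111.17 million (anyone who worked, including part-time for economic reasons, counts as employed).
Unemployed = 1.17 + 6.11 = 7.28 million (jobless and actively searching, or on temporary layoff).
Labor force = 111.17 + 7.28 = 118.45 million.
Not in labor force = 48.20 + 9.81 + 24.70 = 82.71 million (those not working and not actively searching are outside the labor force).
Civilian working-age population = 118.45 + 82.71 = 201.16 million.
Unemployment rate = 7.28 / 118.45 = 6.15%.
Labor force participation rate = 118.45 / 201.16 = 58.88%.

Unemployment rate ≈ 6.15%; labor force participation rate ≈ 58.88%.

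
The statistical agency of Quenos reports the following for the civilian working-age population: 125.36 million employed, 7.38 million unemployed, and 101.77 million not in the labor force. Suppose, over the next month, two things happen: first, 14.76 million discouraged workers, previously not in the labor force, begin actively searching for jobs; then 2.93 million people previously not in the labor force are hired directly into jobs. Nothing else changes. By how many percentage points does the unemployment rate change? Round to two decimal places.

The unemployment rate changes by +9.16 percentage points.

Initially, labor force = 125.36 + 7.38 = 132.74 million, so u = 7.38/132.74 = 5.56%.
After the first change, unemployed and labor force both rise by 14.76 → E = 125.36, U = 22.14, labor force = 147.50 million.
After the second change, employed and labor force both rise by 2.93; unemployed unchanged → E = 128.29, U = 22.14, labor force = 150.43 million.
New unemployment rate = 22.14 / 150.43 = 14.72%.
Change = 14.72% − 5.56% = +9.16 percentage points.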